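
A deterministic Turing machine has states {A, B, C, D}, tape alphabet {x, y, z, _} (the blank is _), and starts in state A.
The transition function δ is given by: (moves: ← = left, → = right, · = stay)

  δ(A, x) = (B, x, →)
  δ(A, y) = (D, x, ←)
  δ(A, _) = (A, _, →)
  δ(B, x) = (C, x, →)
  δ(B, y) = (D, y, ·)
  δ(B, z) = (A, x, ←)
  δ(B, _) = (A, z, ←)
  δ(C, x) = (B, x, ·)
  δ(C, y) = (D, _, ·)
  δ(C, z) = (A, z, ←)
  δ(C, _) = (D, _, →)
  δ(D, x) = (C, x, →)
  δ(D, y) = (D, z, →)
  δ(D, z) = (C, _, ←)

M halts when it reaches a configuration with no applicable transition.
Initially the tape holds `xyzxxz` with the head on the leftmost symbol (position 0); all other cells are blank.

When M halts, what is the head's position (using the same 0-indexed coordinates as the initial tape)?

state=A head=0 tape=[x]yzxxz__   (A,x)→(B,x,→)
state=B head=1 tape=x[y]zxxz__   (B,y)→(D,y,·)
state=D head=1 tape=x[y]zxxz__   (D,y)→(D,z,→)
state=D head=2 tape=xz[z]xxz__   (D,z)→(C,_,←)
state=C head=1 tape=x[z]_xxz__   (C,z)→(A,z,←)
state=A head=0 tape=[x]z_xxz__   (A,x)→(B,x,→)
state=B head=1 tape=x[z]_xxz__   (B,z)→(A,x,←)
state=A head=0 tape=[x]x_xxz__   (A,x)→(B,x,→)
state=B head=1 tape=x[x]_xxz__   (B,x)→(C,x,→)
state=C head=2 tape=xx[_]xxz__   (C,_)→(D,_,→)
state=D head=3 tape=xx_[x]xz__   (D,x)→(C,x,→)
state=C head=4 tape=xx_x[x]z__   (C,x)→(B,x,·)
state=B head=4 tape=xx_x[x]z__   (B,x)→(C,x,→)
state=C head=5 tape=xx_xx[z]__   (C,z)→(A,z,←)
state=A head=4 tape=xx_x[x]z__   (A,x)→(B,x,→)
state=B head=5 tape=xx_xx[z]__   (B,z)→(A,x,←)
state=A head=4 tape=xx_x[x]x__   (A,x)→(B,x,→)
state=B head=5 tape=xx_xx[x]__   (B,x)→(C,x,→)
state=C head=6 tape=xx_xxx[_]_   (C,_)→(D,_,→)
state=D head=7 tape=xx_xxx_[_]
At halt the head is at cell 7.

7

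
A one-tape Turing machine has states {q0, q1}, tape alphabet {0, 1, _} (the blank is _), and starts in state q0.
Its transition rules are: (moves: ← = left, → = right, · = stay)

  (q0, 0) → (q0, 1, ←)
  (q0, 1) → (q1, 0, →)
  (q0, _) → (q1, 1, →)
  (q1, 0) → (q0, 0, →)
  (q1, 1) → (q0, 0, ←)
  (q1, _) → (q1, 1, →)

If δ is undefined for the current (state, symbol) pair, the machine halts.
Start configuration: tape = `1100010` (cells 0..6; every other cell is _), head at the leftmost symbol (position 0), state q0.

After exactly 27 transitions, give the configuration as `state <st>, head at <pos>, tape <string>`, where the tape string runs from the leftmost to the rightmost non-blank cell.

q0 | ___[1]100010   read 1 → write 0, move →, go to q1
q1 | ___0[1]00010   read 1 → write 0, move ←, go to q0
q0 | ___[0]000010   read 0 → write 1, move ←, go to q0
q0 | __[_]1000010   read _ → write 1, move →, go to q1
q1 | __1[1]000010   read 1 → write 0, move ←, go to q0
q0 | __[1]0000010   read 1 → write 0, move →, go to q1
q1 | __0[0]000010   read 0 → write 0, move →, go to q0
q0 | __00[0]00010   read 0 → write 1, move ←, go to q0
q0 | __0[0]100010   read 0 → write 1, move ←, go to q0
q0 | __[0]1100010   read 0 → write 1, move ←, go to q0
q0 | _[_]11100010   read _ → write 1, move →, go to q1
q1 | _1[1]1100010   read 1 → write 0, move ←, go to q0
q0 | _[1]01100010   read 1 → write 0, move →, go to q1
q1 | _0[0]1100010   read 0 → write 0, move →, go to q0
q0 | _00[1]100010   read 1 → write 0, move →, go to q1
q1 | _000[1]00010   read 1 → write 0, move ←, go to q0
q0 | _00[0]000010   read 0 → write 1, move ←, go to q0
q0 | _0[0]1000010   read 0 → write 1, move ←, go to q0
q0 | _[0]11000010   read 0 → write 1, move ←, go to q0
q0 | [_]111000010   read _ → write 1, move →, go to q1
q1 | 1[1]11000010   read 1 → write 0, move ←, go to q0
q0 | [1]011000010   read 1 → write 0, move →, go to q1
q1 | 0[0]11000010   read 0 → write 0, move →, go to q0
q0 | 00[1]1000010   read 1 → write 0, move →, go to q1
q1 | 000[1]000010   read 1 → write 0, move ←, go to q0
q0 | 00[0]0000010   read 0 → write 1, move ←, go to q0
q0 | 0[0]10000010   read 0 → write 1, move ←, go to q0
q0 | [0]110000010
After 27 steps: state q0, head at -3, tape 0110000010.

state q0, head at -3, tape 0110000010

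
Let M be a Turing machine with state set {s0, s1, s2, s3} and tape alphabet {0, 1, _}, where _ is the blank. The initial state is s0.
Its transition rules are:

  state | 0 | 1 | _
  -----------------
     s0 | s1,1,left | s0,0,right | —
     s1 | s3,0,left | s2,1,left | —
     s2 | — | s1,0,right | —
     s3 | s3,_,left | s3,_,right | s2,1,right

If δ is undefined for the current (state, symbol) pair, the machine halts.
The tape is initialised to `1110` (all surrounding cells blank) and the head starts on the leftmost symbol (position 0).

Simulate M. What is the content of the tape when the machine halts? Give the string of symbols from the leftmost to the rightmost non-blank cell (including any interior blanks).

state=s0 head=0 tape=_[1]110   (s0,1)→(s0,0,right)
state=s0 head=1 tape=_0[1]10   (s0,1)→(s0,0,right)
state=s0 head=2 tape=_00[1]0   (s0,1)→(s0,0,right)
state=s0 head=3 tape=_000[0]   (s0,0)→(s1,1,left)
state=s1 head=2 tape=_00[0]1   (s1,0)→(s3,0,left)
state=s3 head=1 tape=_0[0]01   (s3,0)→(s3,_,left)
state=s3 head=0 tape=_[0]_01   (s3,0)→(s3,_,left)
state=s3 head=-1 tape=[_]__01   (s3,_)→(s2,1,right)
state=s2 head=0 tape=1[_]_01
The non-blank tape span at halt is 1__01.

1__01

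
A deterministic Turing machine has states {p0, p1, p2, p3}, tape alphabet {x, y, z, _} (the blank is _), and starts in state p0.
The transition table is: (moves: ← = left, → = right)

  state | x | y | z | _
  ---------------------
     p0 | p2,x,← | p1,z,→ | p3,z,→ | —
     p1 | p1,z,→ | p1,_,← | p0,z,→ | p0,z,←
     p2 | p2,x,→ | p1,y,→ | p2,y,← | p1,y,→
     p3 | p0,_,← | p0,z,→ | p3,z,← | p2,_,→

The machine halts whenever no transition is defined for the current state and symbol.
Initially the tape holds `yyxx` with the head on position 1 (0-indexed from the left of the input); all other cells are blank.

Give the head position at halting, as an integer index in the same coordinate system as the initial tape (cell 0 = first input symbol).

p0 | ___y[y]xx_   read y → write z, move →, go to p1
p1 | ___yz[x]x_   read x → write z, move →, go to p1
p1 | ___yzz[x]_   read x → write z, move →, go to p1
p1 | ___yzzz[_]   read _ → write z, move ←, go to p0
p0 | ___yzz[z]z   read z → write z, move →, go to p3
p3 | ___yzzz[z]   read z → write z, move ←, go to p3
p3 | ___yzz[z]z   read z → write z, move ←, go to p3
p3 | ___yz[z]zz   read z → write z, move ←, go to p3
p3 | ___y[z]zzz   read z → write z, move ←, go to p3
p3 | ___[y]zzzz   read y → write z, move →, go to p0
p0 | ___z[z]zzz   read z → write z, move →, go to p3
p3 | ___zz[z]zz   read z → write z, move ←, go to p3
p3 | ___z[z]zzz   read z → write z, move ←, go to p3
p3 | ___[z]zzzz   read z → write z, move ←, go to p3
p3 | __[_]zzzzz   read _ → write _, move →, go to p2
p2 | ___[z]zzzz   read z → write y, move ←, go to p2
p2 | __[_]yzzzz   read _ → write y, move →, go to p1
p1 | __y[y]zzzz   read y → write _, move ←, go to p1
p1 | __[y]_zzzz   read y → write _, move ←, go to p1
p1 | _[_]__zzzz   read _ → write z, move ←, go to p0
p0 | [_]z__zzzz
At halt the head is at cell -3.

-3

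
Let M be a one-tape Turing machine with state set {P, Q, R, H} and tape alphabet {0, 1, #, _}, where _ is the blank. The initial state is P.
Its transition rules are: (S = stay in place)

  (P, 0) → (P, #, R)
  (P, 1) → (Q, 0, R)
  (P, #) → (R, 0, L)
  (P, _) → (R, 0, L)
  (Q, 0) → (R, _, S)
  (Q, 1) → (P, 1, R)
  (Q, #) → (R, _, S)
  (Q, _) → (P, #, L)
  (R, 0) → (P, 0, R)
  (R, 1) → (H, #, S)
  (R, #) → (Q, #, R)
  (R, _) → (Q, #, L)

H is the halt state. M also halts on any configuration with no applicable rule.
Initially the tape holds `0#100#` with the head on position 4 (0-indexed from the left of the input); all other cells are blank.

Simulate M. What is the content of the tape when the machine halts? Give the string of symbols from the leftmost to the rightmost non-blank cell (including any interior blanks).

0##0##

state=P head=4 tape=0#10[0]#   (P,0)→(P,#,R)
state=P head=5 tape=0#10#[#]   (P,#)→(R,0,L)
state=R head=4 tape=0#10[#]0   (R,#)→(Q,#,R)
state=Q head=5 tape=0#10#[0]   (Q,0)→(R,_,S)
state=R head=5 tape=0#10#[_]   (R,_)→(Q,#,L)
state=Q head=4 tape=0#10[#]#   (Q,#)→(R,_,S)
state=R head=4 tape=0#10[_]#   (R,_)→(Q,#,L)
state=Q head=3 tape=0#1[0]##   (Q,0)→(R,_,S)
state=R head=3 tape=0#1[_]##   (R,_)→(Q,#,L)
state=Q head=2 tape=0#[1]###   (Q,1)→(P,1,R)
state=P head=3 tape=0#1[#]##   (P,#)→(R,0,L)
state=R head=2 tape=0#[1]0##   (R,1)→(H,#,S)
state=H head=2 tape=0#[#]0##
The non-blank tape span at halt is 0##0##.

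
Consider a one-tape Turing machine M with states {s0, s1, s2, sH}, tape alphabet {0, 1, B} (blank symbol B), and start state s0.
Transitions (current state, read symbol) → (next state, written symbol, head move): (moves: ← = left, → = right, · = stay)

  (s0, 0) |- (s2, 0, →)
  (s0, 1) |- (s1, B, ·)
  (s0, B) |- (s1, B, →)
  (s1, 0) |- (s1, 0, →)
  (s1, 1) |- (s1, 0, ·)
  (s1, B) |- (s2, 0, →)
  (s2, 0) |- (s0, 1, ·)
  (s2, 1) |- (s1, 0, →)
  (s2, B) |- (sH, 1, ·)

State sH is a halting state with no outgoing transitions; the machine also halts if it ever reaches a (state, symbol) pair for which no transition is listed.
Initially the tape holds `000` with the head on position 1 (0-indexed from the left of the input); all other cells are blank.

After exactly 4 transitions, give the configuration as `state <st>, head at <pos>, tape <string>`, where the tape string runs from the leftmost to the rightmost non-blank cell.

state s2, head at 3, tape 000

state=s0 head=1 tape=0[0]0B   (s0,0)→(s2,0,→)
state=s2 head=2 tape=00[0]B   (s2,0)→(s0,1,·)
state=s0 head=2 tape=00[1]B   (s0,1)→(s1,B,·)
state=s1 head=2 tape=00[B]B   (s1,B)→(s2,0,→)
state=s2 head=3 tape=000[B]
After 4 steps: state s2, head at 3, tape 000.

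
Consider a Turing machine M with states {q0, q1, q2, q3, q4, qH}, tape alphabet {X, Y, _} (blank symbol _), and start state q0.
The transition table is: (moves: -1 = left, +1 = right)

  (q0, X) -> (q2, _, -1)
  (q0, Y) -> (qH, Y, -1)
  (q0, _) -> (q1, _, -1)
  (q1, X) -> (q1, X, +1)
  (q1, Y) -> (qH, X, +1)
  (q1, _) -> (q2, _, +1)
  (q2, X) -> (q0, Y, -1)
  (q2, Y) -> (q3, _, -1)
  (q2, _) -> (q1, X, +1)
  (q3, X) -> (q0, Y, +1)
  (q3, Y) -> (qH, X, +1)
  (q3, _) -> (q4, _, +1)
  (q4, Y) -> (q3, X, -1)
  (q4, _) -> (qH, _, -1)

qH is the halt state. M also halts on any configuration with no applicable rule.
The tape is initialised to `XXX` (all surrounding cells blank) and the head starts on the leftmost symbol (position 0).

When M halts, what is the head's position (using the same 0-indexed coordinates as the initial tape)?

0

state=q0 head=0 tape=_[X]XX   (q0,X)→(q2,_,-1)
state=q2 head=-1 tape=[_]_XX   (q2,_)→(q1,X,+1)
state=q1 head=0 tape=X[_]XX   (q1,_)→(q2,_,+1)
state=q2 head=1 tape=X_[X]X   (q2,X)→(q0,Y,-1)
state=q0 head=0 tape=X[_]YX   (q0,_)→(q1,_,-1)
state=q1 head=-1 tape=[X]_YX   (q1,X)→(q1,X,+1)
state=q1 head=0 tape=X[_]YX   (q1,_)→(q2,_,+1)
state=q2 head=1 tape=X_[Y]X   (q2,Y)→(q3,_,-1)
state=q3 head=0 tape=X[_]_X   (q3,_)→(q4,_,+1)
state=q4 head=1 tape=X_[_]X   (q4,_)→(qH,_,-1)
state=qH head=0 tape=X[_]_X
At halt the head is at cell 0.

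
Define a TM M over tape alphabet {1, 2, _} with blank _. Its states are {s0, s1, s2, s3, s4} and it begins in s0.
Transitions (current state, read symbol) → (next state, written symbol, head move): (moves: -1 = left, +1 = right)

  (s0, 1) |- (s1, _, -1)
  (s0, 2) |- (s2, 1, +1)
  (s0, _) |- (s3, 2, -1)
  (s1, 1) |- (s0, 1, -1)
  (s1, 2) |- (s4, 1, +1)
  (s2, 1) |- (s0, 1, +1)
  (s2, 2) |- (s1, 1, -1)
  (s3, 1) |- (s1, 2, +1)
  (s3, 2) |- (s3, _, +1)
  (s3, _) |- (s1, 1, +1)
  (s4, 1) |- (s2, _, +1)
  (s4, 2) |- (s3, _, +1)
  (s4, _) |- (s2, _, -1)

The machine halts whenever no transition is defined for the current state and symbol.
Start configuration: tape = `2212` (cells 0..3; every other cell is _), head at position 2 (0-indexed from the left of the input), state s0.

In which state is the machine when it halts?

s0 | 22[1]2__   read 1 → write _, move -1, go to s1
s1 | 2[2]_2__   read 2 → write 1, move +1, go to s4
s4 | 21[_]2__   read _ → write _, move -1, go to s2
s2 | 2[1]_2__   read 1 → write 1, move +1, go to s0
s0 | 21[_]2__   read _ → write 2, move -1, go to s3
s3 | 2[1]22__   read 1 → write 2, move +1, go to s1
s1 | 22[2]2__   read 2 → write 1, move +1, go to s4
s4 | 221[2]__   read 2 → write _, move +1, go to s3
s3 | 221_[_]_   read _ → write 1, move +1, go to s1
s1 | 221_1[_]
No transition is defined for (s1, _); M halts in state s1.

s1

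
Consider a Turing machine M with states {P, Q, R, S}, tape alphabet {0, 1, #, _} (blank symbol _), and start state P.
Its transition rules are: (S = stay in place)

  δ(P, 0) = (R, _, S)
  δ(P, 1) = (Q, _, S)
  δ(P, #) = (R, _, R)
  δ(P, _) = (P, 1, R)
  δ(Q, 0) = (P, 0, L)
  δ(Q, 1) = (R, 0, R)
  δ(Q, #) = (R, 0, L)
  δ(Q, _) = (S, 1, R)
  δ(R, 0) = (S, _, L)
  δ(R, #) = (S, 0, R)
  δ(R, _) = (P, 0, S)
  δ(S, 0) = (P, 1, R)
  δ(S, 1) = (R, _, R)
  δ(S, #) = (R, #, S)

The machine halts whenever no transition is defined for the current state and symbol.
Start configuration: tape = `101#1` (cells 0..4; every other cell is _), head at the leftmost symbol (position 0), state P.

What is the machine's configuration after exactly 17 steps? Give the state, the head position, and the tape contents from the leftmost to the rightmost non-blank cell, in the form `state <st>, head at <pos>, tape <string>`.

state=P head=0 tape=[1]01#1_   (P,1)→(Q,_,S)
state=Q head=0 tape=[_]01#1_   (Q,_)→(S,1,R)
state=S head=1 tape=1[0]1#1_   (S,0)→(P,1,R)
state=P head=2 tape=11[1]#1_   (P,1)→(Q,_,S)
state=Q head=2 tape=11[_]#1_   (Q,_)→(S,1,R)
state=S head=3 tape=111[#]1_   (S,#)→(R,#,S)
state=R head=3 tape=111[#]1_   (R,#)→(S,0,R)
state=S head=4 tape=1110[1]_   (S,1)→(R,_,R)
state=R head=5 tape=1110_[_]   (R,_)→(P,0,S)
state=P head=5 tape=1110_[0]   (P,0)→(R,_,S)
state=R head=5 tape=1110_[_]   (R,_)→(P,0,S)
state=P head=5 tape=1110_[0]   (P,0)→(R,_,S)
state=R head=5 tape=1110_[_]   (R,_)→(P,0,S)
state=P head=5 tape=1110_[0]   (P,0)→(R,_,S)
state=R head=5 tape=1110_[_]   (R,_)→(P,0,S)
state=P head=5 tape=1110_[0]   (P,0)→(R,_,S)
state=R head=5 tape=1110_[_]   (R,_)→(P,0,S)
state=P head=5 tape=1110_[0]
After 17 steps: state P, head at 5, tape 1110_0.

state P, head at 5, tape 1110_0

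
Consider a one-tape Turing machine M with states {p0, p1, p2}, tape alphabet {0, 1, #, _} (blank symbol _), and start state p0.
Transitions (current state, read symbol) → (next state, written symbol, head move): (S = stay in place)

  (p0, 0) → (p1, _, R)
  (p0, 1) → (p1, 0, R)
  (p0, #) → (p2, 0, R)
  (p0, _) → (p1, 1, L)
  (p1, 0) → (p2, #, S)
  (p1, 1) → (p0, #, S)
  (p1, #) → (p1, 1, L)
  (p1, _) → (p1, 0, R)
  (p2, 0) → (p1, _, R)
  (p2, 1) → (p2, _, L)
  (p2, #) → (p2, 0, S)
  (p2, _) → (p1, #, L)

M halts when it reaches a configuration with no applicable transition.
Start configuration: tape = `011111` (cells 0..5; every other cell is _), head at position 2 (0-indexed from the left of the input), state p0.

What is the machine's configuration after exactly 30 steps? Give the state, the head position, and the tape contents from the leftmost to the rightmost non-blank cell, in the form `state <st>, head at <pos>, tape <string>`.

state p1, head at 8, tape 010_00001

state=p0 head=2 tape=01[1]111___   (p0,1)→(p1,0,R)
state=p1 head=3 tape=010[1]11___   (p1,1)→(p0,#,S)
state=p0 head=3 tape=010[#]11___   (p0,#)→(p2,0,R)
state=p2 head=4 tape=0100[1]1___   (p2,1)→(p2,_,L)
state=p2 head=3 tape=010[0]_1___   (p2,0)→(p1,_,R)
state=p1 head=4 tape=010_[_]1___   (p1,_)→(p1,0,R)
state=p1 head=5 tape=010_0[1]___   (p1,1)→(p0,#,S)
state=p0 head=5 tape=010_0[#]___   (p0,#)→(p2,0,R)
state=p2 head=6 tape=010_00[_]__   (p2,_)→(p1,#,L)
state=p1 head=5 tape=010_0[0]#__   (p1,0)→(p2,#,S)
state=p2 head=5 tape=010_0[#]#__   (p2,#)→(p2,0,S)
state=p2 head=5 tape=010_0[0]#__   (p2,0)→(p1,_,R)
state=p1 head=6 tape=010_0_[#]__   (p1,#)→(p1,1,L)
state=p1 head=5 tape=010_0[_]1__   (p1,_)→(p1,0,R)
state=p1 head=6 tape=010_00[1]__   (p1,1)→(p0,#,S)
state=p0 head=6 tape=010_00[#]__   (p0,#)→(p2,0,R)
state=p2 head=7 tape=010_000[_]_   (p2,_)→(p1,#,L)
state=p1 head=6 tape=010_00[0]#_   (p1,0)→(p2,#,S)
state=p2 head=6 tape=010_00[#]#_   (p2,#)→(p2,0,S)
state=p2 head=6 tape=010_00[0]#_   (p2,0)→(p1,_,R)
state=p1 head=7 tape=010_00_[#]_   (p1,#)→(p1,1,L)
state=p1 head=6 tape=010_00[_]1_   (p1,_)→(p1,0,R)
state=p1 head=7 tape=010_000[1]_   (p1,1)→(p0,#,S)
state=p0 head=7 tape=010_000[#]_   (p0,#)→(p2,0,R)
state=p2 head=8 tape=010_0000[_]   (p2,_)→(p1,#,L)
state=p1 head=7 tape=010_000[0]#   (p1,0)→(p2,#,S)
state=p2 head=7 tape=010_000[#]#   (p2,#)→(p2,0,S)
state=p2 head=7 tape=010_000[0]#   (p2,0)→(p1,_,R)
state=p1 head=8 tape=010_000_[#]   (p1,#)→(p1,1,L)
state=p1 head=7 tape=010_000[_]1   (p1,_)→(p1,0,R)
state=p1 head=8 tape=010_0000[1]
After 30 steps: state p1, head at 8, tape 010_00001.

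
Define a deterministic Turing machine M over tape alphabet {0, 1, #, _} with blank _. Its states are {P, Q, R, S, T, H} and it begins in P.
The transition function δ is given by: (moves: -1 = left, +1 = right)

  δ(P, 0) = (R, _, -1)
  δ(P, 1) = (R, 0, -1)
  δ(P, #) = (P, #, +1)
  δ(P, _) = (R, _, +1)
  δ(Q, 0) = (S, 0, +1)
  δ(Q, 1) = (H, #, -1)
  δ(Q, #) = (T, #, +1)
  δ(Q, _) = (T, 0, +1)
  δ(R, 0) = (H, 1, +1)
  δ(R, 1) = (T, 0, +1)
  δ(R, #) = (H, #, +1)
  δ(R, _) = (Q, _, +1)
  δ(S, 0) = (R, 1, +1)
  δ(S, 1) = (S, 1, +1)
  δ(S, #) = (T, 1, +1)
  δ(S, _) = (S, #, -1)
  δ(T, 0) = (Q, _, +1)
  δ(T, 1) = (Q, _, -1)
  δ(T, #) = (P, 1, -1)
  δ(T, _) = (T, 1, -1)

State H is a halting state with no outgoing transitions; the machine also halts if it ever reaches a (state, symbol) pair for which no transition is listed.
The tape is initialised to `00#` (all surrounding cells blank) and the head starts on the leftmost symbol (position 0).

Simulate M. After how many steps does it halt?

14

state=P head=0 tape=_[0]0#__   (P,0)→(R,_,-1)
state=R head=-1 tape=[_]_0#__   (R,_)→(Q,_,+1)
state=Q head=0 tape=_[_]0#__   (Q,_)→(T,0,+1)
state=T head=1 tape=_0[0]#__   (T,0)→(Q,_,+1)
state=Q head=2 tape=_0_[#]__   (Q,#)→(T,#,+1)
state=T head=3 tape=_0_#[_]_   (T,_)→(T,1,-1)
state=T head=2 tape=_0_[#]1_   (T,#)→(P,1,-1)
state=P head=1 tape=_0[_]11_   (P,_)→(R,_,+1)
state=R head=2 tape=_0_[1]1_   (R,1)→(T,0,+1)
state=T head=3 tape=_0_0[1]_   (T,1)→(Q,_,-1)
state=Q head=2 tape=_0_[0]__   (Q,0)→(S,0,+1)
state=S head=3 tape=_0_0[_]_   (S,_)→(S,#,-1)
state=S head=2 tape=_0_[0]#_   (S,0)→(R,1,+1)
state=R head=3 tape=_0_1[#]_   (R,#)→(H,#,+1)
state=H head=4 tape=_0_1#[_]
M halts after 14 transitions.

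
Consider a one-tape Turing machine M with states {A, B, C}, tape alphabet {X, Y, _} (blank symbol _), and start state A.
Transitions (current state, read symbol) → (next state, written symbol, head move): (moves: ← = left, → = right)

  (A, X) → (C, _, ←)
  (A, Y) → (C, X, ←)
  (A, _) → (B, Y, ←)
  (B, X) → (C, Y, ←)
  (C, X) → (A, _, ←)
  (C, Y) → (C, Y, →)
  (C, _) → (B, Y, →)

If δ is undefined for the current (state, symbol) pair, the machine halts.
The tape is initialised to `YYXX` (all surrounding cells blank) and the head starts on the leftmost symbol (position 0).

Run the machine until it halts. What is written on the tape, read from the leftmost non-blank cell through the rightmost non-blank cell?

YYY__X

A | __[Y]YXX   read Y → write X, move ←, go to C
C | _[_]XYXX   read _ → write Y, move →, go to B
B | _Y[X]YXX   read X → write Y, move ←, go to C
C | _[Y]YYXX   read Y → write Y, move →, go to C
C | _Y[Y]YXX   read Y → write Y, move →, go to C
C | _YY[Y]XX   read Y → write Y, move →, go to C
C | _YYY[X]X   read X → write _, move ←, go to A
A | _YY[Y]_X   read Y → write X, move ←, go to C
C | _Y[Y]X_X   read Y → write Y, move →, go to C
C | _YY[X]_X   read X → write _, move ←, go to A
A | _Y[Y]__X   read Y → write X, move ←, go to C
C | _[Y]X__X   read Y → write Y, move →, go to C
C | _Y[X]__X   read X → write _, move ←, go to A
A | _[Y]___X   read Y → write X, move ←, go to C
C | [_]X___X   read _ → write Y, move →, go to B
B | Y[X]___X   read X → write Y, move ←, go to C
C | [Y]Y___X   read Y → write Y, move →, go to C
C | Y[Y]___X   read Y → write Y, move →, go to C
C | YY[_]__X   read _ → write Y, move →, go to B
B | YYY[_]_X
The non-blank tape span at halt is YYY__X.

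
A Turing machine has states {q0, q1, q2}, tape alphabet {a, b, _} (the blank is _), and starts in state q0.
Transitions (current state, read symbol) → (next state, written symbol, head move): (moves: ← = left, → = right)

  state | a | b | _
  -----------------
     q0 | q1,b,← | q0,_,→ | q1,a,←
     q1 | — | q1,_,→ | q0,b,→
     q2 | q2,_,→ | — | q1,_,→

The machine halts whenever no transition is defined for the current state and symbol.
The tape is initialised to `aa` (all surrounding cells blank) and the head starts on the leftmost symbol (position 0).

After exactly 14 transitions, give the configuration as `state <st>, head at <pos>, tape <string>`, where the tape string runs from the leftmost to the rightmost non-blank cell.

state q1, head at 4, tape bb___a

state=q0 head=0 tape=_[a]a___   (q0,a)→(q1,b,←)
state=q1 head=-1 tape=[_]ba___   (q1,_)→(q0,b,→)
state=q0 head=0 tape=b[b]a___   (q0,b)→(q0,_,→)
state=q0 head=1 tape=b_[a]___   (q0,a)→(q1,b,←)
state=q1 head=0 tape=b[_]b___   (q1,_)→(q0,b,→)
state=q0 head=1 tape=bb[b]___   (q0,b)→(q0,_,→)
state=q0 head=2 tape=bb_[_]__   (q0,_)→(q1,a,←)
state=q1 head=1 tape=bb[_]a__   (q1,_)→(q0,b,→)
state=q0 head=2 tape=bbb[a]__   (q0,a)→(q1,b,←)
state=q1 head=1 tape=bb[b]b__   (q1,b)→(q1,_,→)
state=q1 head=2 tape=bb_[b]__   (q1,b)→(q1,_,→)
state=q1 head=3 tape=bb__[_]_   (q1,_)→(q0,b,→)
state=q0 head=4 tape=bb__b[_]   (q0,_)→(q1,a,←)
state=q1 head=3 tape=bb__[b]a   (q1,b)→(q1,_,→)
state=q1 head=4 tape=bb___[a]
After 14 steps: state q1, head at 4, tape bb___a.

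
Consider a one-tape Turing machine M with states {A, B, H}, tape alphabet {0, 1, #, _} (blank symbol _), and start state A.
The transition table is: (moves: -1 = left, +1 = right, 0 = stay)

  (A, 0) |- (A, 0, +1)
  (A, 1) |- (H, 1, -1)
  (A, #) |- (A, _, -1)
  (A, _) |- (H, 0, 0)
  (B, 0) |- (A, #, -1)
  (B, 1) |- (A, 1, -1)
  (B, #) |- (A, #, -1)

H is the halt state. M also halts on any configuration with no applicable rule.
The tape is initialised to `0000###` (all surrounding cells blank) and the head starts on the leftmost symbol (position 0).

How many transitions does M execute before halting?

7

state=A head=0 tape=[0]000###   (A,0)→(A,0,+1)
state=A head=1 tape=0[0]00###   (A,0)→(A,0,+1)
state=A head=2 tape=00[0]0###   (A,0)→(A,0,+1)
state=A head=3 tape=000[0]###   (A,0)→(A,0,+1)
state=A head=4 tape=0000[#]##   (A,#)→(A,_,-1)
state=A head=3 tape=000[0]_##   (A,0)→(A,0,+1)
state=A head=4 tape=0000[_]##   (A,_)→(H,0,0)
state=H head=4 tape=0000[0]##
M halts after 7 transitions.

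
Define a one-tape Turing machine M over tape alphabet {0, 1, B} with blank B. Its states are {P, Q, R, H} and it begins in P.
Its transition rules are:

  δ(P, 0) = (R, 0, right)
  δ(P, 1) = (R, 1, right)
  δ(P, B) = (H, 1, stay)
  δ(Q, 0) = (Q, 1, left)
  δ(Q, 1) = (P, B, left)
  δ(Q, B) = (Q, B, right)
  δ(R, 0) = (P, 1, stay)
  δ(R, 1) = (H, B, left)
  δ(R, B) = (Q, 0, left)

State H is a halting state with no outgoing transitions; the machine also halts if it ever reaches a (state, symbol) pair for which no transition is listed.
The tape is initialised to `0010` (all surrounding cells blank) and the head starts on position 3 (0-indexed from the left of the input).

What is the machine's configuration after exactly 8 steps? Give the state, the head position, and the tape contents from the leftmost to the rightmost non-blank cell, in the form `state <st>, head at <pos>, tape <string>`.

state Q, head at -1, tape 11010

P | B001[0]B   read 0 → write 0, move right, go to R
R | B0010[B]   read B → write 0, move left, go to Q
Q | B001[0]0   read 0 → write 1, move left, go to Q
Q | B00[1]10   read 1 → write B, move left, go to P
P | B0[0]B10   read 0 → write 0, move right, go to R
R | B00[B]10   read B → write 0, move left, go to Q
Q | B0[0]010   read 0 → write 1, move left, go to Q
Q | B[0]1010   read 0 → write 1, move left, go to Q
Q | [B]11010
After 8 steps: state Q, head at -1, tape 11010.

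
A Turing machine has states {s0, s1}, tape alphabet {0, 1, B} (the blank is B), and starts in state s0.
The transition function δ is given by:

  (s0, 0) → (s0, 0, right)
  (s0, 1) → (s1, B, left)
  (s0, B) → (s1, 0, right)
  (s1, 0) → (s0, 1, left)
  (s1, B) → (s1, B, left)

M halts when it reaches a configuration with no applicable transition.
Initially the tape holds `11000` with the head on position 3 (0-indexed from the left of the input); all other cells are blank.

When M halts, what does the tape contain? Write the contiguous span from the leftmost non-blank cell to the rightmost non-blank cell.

1B1

s0 | 110[0]0BB   read 0 → write 0, move right, go to s0
s0 | 1100[0]BB   read 0 → write 0, move right, go to s0
s0 | 11000[B]B   read B → write 0, move right, go to s1
s1 | 110000[B]   read B → write B, move left, go to s1
s1 | 11000[0]B   read 0 → write 1, move left, go to s0
s0 | 1100[0]1B   read 0 → write 0, move right, go to s0
s0 | 11000[1]B   read 1 → write B, move left, go to s1
s1 | 1100[0]BB   read 0 → write 1, move left, go to s0
s0 | 110[0]1BB   read 0 → write 0, move right, go to s0
s0 | 1100[1]BB   read 1 → write B, move left, go to s1
s1 | 110[0]BBB   read 0 → write 1, move left, go to s0
s0 | 11[0]1BBB   read 0 → write 0, move right, go to s0
s0 | 110[1]BBB   read 1 → write B, move left, go to s1
s1 | 11[0]BBBB   read 0 → write 1, move left, go to s0
s0 | 1[1]1BBBB   read 1 → write B, move left, go to s1
s1 | [1]B1BBBB
The non-blank tape span at halt is 1B1.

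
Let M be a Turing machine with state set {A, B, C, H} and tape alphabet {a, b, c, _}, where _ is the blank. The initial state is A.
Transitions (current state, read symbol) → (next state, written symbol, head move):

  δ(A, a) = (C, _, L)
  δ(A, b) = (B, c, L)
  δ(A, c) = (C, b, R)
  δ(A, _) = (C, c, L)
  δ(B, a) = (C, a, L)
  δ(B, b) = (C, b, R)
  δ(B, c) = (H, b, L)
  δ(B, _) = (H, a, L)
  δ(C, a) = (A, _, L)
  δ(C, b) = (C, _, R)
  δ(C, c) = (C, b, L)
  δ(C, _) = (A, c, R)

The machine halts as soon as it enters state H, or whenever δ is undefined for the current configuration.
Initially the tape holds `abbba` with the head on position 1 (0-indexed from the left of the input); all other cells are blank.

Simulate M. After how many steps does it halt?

8

state=A head=1 tape=___a[b]bba   (A,b)→(B,c,L)
state=B head=0 tape=___[a]cbba   (B,a)→(C,a,L)
state=C head=-1 tape=__[_]acbba   (C,_)→(A,c,R)
state=A head=0 tape=__c[a]cbba   (A,a)→(C,_,L)
state=C head=-1 tape=__[c]_cbba   (C,c)→(C,b,L)
state=C head=-2 tape=_[_]b_cbba   (C,_)→(A,c,R)
state=A head=-1 tape=_c[b]_cbba   (A,b)→(B,c,L)
state=B head=-2 tape=_[c]c_cbba   (B,c)→(H,b,L)
state=H head=-3 tape=[_]bc_cbba
M halts after 8 transitions.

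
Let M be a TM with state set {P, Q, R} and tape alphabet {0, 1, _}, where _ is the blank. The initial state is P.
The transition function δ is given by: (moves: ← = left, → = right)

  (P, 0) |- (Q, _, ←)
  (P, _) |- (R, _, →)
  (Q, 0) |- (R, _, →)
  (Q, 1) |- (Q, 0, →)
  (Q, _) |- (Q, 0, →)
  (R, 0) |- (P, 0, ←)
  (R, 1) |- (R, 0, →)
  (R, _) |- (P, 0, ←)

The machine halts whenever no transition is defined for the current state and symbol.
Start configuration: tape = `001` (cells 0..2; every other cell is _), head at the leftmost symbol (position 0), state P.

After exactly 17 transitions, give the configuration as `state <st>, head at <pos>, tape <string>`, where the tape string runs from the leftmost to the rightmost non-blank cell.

state P, head at 3, tape 0000_0

state=P head=0 tape=_[0]01__   (P,0)→(Q,_,←)
state=Q head=-1 tape=[_]_01__   (Q,_)→(Q,0,→)
state=Q head=0 tape=0[_]01__   (Q,_)→(Q,0,→)
state=Q head=1 tape=00[0]1__   (Q,0)→(R,_,→)
state=R head=2 tape=00_[1]__   (R,1)→(R,0,→)
state=R head=3 tape=00_0[_]_   (R,_)→(P,0,←)
state=P head=2 tape=00_[0]0_   (P,0)→(Q,_,←)
state=Q head=1 tape=00[_]_0_   (Q,_)→(Q,0,→)
state=Q head=2 tape=000[_]0_   (Q,_)→(Q,0,→)
state=Q head=3 tape=0000[0]_   (Q,0)→(R,_,→)
state=R head=4 tape=0000_[_]   (R,_)→(P,0,←)
state=P head=3 tape=0000[_]0   (P,_)→(R,_,→)
state=R head=4 tape=0000_[0]   (R,0)→(P,0,←)
state=P head=3 tape=0000[_]0   (P,_)→(R,_,→)
state=R head=4 tape=0000_[0]   (R,0)→(P,0,←)
state=P head=3 tape=0000[_]0   (P,_)→(R,_,→)
state=R head=4 tape=0000_[0]   (R,0)→(P,0,←)
state=P head=3 tape=0000[_]0
After 17 steps: state P, head at 3, tape 0000_0.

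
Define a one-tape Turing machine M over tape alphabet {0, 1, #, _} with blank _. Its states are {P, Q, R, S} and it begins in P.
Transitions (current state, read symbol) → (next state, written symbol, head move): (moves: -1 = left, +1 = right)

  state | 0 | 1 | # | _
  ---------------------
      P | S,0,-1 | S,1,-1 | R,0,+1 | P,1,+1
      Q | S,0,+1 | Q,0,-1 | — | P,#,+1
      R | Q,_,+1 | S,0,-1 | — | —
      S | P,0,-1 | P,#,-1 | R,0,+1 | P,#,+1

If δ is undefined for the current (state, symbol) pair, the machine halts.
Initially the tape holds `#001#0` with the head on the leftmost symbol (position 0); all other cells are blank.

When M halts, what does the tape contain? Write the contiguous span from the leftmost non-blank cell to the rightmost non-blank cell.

P | [#]001#0   read # → write 0, move +1, go to R
R | 0[0]01#0   read 0 → write _, move +1, go to Q
Q | 0_[0]1#0   read 0 → write 0, move +1, go to S
S | 0_0[1]#0   read 1 → write #, move -1, go to P
P | 0_[0]##0   read 0 → write 0, move -1, go to S
S | 0[_]0##0   read _ → write #, move +1, go to P
P | 0#[0]##0   read 0 → write 0, move -1, go to S
S | 0[#]0##0   read # → write 0, move +1, go to R
R | 00[0]##0   read 0 → write _, move +1, go to Q
Q | 00_[#]#0
The non-blank tape span at halt is 00_##0.

00_##0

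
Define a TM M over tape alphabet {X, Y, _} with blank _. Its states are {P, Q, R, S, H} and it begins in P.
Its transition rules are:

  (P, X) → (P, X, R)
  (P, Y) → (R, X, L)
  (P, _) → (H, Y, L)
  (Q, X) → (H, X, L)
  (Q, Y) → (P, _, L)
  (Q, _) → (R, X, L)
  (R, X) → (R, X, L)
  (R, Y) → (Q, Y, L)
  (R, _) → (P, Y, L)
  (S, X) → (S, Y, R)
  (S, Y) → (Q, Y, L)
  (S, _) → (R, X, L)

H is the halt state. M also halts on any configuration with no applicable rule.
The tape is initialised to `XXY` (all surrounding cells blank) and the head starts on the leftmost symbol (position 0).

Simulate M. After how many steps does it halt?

P | ___[X]XY   read X → write X, move R, go to P
P | ___X[X]Y   read X → write X, move R, go to P
P | ___XX[Y]   read Y → write X, move L, go to R
R | ___X[X]X   read X → write X, move L, go to R
R | ___[X]XX   read X → write X, move L, go to R
R | __[_]XXX   read _ → write Y, move L, go to P
P | _[_]YXXX   read _ → write Y, move L, go to H
H | [_]YYXXX
M halts after 7 transitions.

7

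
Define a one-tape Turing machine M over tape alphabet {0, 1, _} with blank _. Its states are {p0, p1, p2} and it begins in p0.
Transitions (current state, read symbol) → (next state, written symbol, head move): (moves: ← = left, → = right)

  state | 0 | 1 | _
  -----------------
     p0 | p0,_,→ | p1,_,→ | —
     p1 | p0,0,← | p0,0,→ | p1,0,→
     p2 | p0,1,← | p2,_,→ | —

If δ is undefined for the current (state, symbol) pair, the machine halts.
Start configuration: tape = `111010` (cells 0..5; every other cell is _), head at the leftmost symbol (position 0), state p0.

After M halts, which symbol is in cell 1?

p0 | [1]11010   read 1 → write _, move →, go to p1
p1 | _[1]1010   read 1 → write 0, move →, go to p0
p0 | _0[1]010   read 1 → write _, move →, go to p1
p1 | _0_[0]10   read 0 → write 0, move ←, go to p0
p0 | _0[_]010
Cell 1 holds 0 when M halts.

0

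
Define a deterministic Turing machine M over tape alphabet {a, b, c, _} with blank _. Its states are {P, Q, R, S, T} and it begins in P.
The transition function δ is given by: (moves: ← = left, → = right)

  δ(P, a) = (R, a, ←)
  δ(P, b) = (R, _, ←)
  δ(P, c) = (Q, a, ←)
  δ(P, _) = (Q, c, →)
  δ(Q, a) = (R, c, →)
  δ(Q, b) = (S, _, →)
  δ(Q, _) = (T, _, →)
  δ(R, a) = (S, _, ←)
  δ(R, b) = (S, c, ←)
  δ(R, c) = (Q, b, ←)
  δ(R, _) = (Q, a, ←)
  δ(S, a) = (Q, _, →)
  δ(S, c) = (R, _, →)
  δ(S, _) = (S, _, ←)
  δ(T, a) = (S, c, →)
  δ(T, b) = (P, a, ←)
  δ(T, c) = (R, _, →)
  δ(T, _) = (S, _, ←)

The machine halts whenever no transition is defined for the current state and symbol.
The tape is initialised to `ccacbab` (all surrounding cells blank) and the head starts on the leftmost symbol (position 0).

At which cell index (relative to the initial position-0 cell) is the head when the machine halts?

state=P head=0 tape=_[c]cacbab   (P,c)→(Q,a,←)
state=Q head=-1 tape=[_]acacbab   (Q,_)→(T,_,→)
state=T head=0 tape=_[a]cacbab   (T,a)→(S,c,→)
state=S head=1 tape=_c[c]acbab   (S,c)→(R,_,→)
state=R head=2 tape=_c_[a]cbab   (R,a)→(S,_,←)
state=S head=1 tape=_c[_]_cbab   (S,_)→(S,_,←)
state=S head=0 tape=_[c]__cbab   (S,c)→(R,_,→)
state=R head=1 tape=__[_]_cbab   (R,_)→(Q,a,←)
state=Q head=0 tape=_[_]a_cbab   (Q,_)→(T,_,→)
state=T head=1 tape=__[a]_cbab   (T,a)→(S,c,→)
state=S head=2 tape=__c[_]cbab   (S,_)→(S,_,←)
state=S head=1 tape=__[c]_cbab   (S,c)→(R,_,→)
state=R head=2 tape=___[_]cbab   (R,_)→(Q,a,←)
state=Q head=1 tape=__[_]acbab   (Q,_)→(T,_,→)
state=T head=2 tape=___[a]cbab   (T,a)→(S,c,→)
state=S head=3 tape=___c[c]bab   (S,c)→(R,_,→)
state=R head=4 tape=___c_[b]ab   (R,b)→(S,c,←)
state=S head=3 tape=___c[_]cab   (S,_)→(S,_,←)
state=S head=2 tape=___[c]_cab   (S,c)→(R,_,→)
state=R head=3 tape=____[_]cab   (R,_)→(Q,a,←)
state=Q head=2 tape=___[_]acab   (Q,_)→(T,_,→)
state=T head=3 tape=____[a]cab   (T,a)→(S,c,→)
state=S head=4 tape=____c[c]ab   (S,c)→(R,_,→)
state=R head=5 tape=____c_[a]b   (R,a)→(S,_,←)
state=S head=4 tape=____c[_]_b   (S,_)→(S,_,←)
state=S head=3 tape=____[c]__b   (S,c)→(R,_,→)
state=R head=4 tape=_____[_]_b   (R,_)→(Q,a,←)
state=Q head=3 tape=____[_]a_b   (Q,_)→(T,_,→)
state=T head=4 tape=_____[a]_b   (T,a)→(S,c,→)
state=S head=5 tape=_____c[_]b   (S,_)→(S,_,←)
state=S head=4 tape=_____[c]_b   (S,c)→(R,_,→)
state=R head=5 tape=______[_]b   (R,_)→(Q,a,←)
state=Q head=4 tape=_____[_]ab   (Q,_)→(T,_,→)
state=T head=5 tape=______[a]b   (T,a)→(S,c,→)
state=S head=6 tape=______c[b]
At halt the head is at cell 6.

6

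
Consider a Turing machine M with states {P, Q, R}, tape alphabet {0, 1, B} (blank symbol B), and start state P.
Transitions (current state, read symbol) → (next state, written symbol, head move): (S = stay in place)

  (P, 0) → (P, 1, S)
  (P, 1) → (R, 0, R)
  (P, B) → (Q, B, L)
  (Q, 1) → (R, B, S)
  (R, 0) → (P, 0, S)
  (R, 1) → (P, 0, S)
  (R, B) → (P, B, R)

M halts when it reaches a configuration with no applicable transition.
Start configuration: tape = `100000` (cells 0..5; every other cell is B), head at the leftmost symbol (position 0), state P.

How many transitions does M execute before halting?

18

P | [1]00000BB   read 1 → write 0, move R, go to R
R | 0[0]0000BB   read 0 → write 0, move S, go to P
P | 0[0]0000BB   read 0 → write 1, move S, go to P
P | 0[1]0000BB   read 1 → write 0, move R, go to R
R | 00[0]000BB   read 0 → write 0, move S, go to P
P | 00[0]000BB   read 0 → write 1, move S, go to P
P | 00[1]000BB   read 1 → write 0, move R, go to R
R | 000[0]00BB   read 0 → write 0, move S, go to P
P | 000[0]00BB   read 0 → write 1, move S, go to P
P | 000[1]00BB   read 1 → write 0, move R, go to R
R | 0000[0]0BB   read 0 → write 0, move S, go to P
P | 0000[0]0BB   read 0 → write 1, move S, go to P
P | 0000[1]0BB   read 1 → write 0, move R, go to R
R | 00000[0]BB   read 0 → write 0, move S, go to P
P | 00000[0]BB   read 0 → write 1, move S, go to P
P | 00000[1]BB   read 1 → write 0, move R, go to R
R | 000000[B]B   read B → write B, move R, go to P
P | 000000B[B]   read B → write B, move L, go to Q
Q | 000000[B]B
M halts after 18 transitions.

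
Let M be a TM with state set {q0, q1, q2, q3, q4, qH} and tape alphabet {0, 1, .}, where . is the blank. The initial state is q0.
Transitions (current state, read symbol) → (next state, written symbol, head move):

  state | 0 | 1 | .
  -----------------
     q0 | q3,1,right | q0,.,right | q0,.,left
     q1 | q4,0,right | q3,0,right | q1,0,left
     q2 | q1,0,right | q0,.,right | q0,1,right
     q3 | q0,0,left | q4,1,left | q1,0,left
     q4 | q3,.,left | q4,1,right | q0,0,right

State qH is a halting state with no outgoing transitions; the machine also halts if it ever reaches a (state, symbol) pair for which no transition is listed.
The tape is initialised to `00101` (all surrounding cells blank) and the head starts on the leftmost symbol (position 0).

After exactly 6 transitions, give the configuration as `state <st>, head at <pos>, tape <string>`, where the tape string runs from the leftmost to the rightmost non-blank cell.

state q4, head at 2, tape 1101

state=q0 head=0 tape=[0]0101   (q0,0)→(q3,1,right)
state=q3 head=1 tape=1[0]101   (q3,0)→(q0,0,left)
state=q0 head=0 tape=[1]0101   (q0,1)→(q0,.,right)
state=q0 head=1 tape=.[0]101   (q0,0)→(q3,1,right)
state=q3 head=2 tape=.1[1]01   (q3,1)→(q4,1,left)
state=q4 head=1 tape=.[1]101   (q4,1)→(q4,1,right)
state=q4 head=2 tape=.1[1]01
After 6 steps: state q4, head at 2, tape 1101.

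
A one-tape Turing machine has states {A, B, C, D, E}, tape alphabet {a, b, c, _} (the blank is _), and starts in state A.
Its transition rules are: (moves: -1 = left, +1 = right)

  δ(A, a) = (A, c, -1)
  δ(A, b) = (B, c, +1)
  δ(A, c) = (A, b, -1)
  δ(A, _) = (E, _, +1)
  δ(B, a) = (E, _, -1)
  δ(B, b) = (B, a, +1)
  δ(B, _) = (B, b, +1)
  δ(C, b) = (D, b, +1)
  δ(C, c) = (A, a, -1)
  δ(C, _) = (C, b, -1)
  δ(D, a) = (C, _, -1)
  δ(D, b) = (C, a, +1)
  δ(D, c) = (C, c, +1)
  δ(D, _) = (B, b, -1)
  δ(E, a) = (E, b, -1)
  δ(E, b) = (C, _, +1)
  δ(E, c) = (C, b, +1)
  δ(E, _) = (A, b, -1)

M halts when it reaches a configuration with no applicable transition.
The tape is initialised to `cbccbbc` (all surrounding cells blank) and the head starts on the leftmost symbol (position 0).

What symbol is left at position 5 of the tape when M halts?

a

A | _[c]bccbbc   read c → write b, move -1, go to A
A | [_]bbccbbc   read _ → write _, move +1, go to E
E | _[b]bccbbc   read b → write _, move +1, go to C
C | __[b]ccbbc   read b → write b, move +1, go to D
D | __b[c]cbbc   read c → write c, move +1, go to C
C | __bc[c]bbc   read c → write a, move -1, go to A
A | __b[c]abbc   read c → write b, move -1, go to A
A | __[b]babbc   read b → write c, move +1, go to B
B | __c[b]abbc   read b → write a, move +1, go to B
B | __ca[a]bbc   read a → write _, move -1, go to E
E | __c[a]_bbc   read a → write b, move -1, go to E
E | __[c]b_bbc   read c → write b, move +1, go to C
C | __b[b]_bbc   read b → write b, move +1, go to D
D | __bb[_]bbc   read _ → write b, move -1, go to B
B | __b[b]bbbc   read b → write a, move +1, go to B
B | __ba[b]bbc   read b → write a, move +1, go to B
B | __baa[b]bc   read b → write a, move +1, go to B
B | __baaa[b]c   read b → write a, move +1, go to B
B | __baaaa[c]
Cell 5 holds a when M halts.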